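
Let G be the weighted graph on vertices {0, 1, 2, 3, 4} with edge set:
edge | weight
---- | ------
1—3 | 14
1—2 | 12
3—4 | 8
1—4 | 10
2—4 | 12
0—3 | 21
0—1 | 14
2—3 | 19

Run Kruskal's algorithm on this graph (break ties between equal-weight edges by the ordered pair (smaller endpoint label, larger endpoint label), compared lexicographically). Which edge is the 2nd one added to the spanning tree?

Kruskal: consider edges lightest-first.
3—4 (8): add — endpoints in different components.
1—4 (10): add — endpoints in different components.
1—2 (12): add — endpoints in different components.
2—4 (12): skip — 2 and 4 already connected.
0—1 (14): add — endpoints in different components.
The 2nd edge added is 1—4.

1-4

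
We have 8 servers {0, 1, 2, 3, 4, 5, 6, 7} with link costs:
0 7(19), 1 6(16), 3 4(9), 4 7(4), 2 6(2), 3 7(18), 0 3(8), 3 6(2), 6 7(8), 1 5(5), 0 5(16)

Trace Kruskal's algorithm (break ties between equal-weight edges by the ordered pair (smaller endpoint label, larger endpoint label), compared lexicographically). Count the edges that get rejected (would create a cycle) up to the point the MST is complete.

Kruskal: consider edges lightest-first.
2 6 (2): add — endpoints in different components.
3 6 (2): add — endpoints in different components.
4 7 (4): add — endpoints in different components.
1 5 (5): add — endpoints in different components.
0 3 (8): add — endpoints in different components.
6 7 (8): add — endpoints in different components.
3 4 (9): skip — 3 and 4 already connected.
0 5 (16): add — endpoints in different components.
Edges rejected before the tree was complete: 1.

1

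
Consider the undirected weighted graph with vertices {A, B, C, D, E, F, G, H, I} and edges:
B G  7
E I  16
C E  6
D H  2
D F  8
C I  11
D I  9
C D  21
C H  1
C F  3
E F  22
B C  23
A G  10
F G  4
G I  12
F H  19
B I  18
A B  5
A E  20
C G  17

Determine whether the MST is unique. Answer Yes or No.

Kruskal: consider edges lightest-first.
C H (1): add — endpoints in different components.
D H (2): add — endpoints in different components.
C F (3): add — endpoints in different components.
F G (4): add — endpoints in different components.
A B (5): add — endpoints in different components.
C E (6): add — endpoints in different components.
B G (7): add — endpoints in different components.
D F (8): skip — D and F already connected.
D I (9): add — endpoints in different components.
Every non-tree edge has weight strictly greater than the heaviest edge on the tree path between its endpoints, so the MST is unique.

Yes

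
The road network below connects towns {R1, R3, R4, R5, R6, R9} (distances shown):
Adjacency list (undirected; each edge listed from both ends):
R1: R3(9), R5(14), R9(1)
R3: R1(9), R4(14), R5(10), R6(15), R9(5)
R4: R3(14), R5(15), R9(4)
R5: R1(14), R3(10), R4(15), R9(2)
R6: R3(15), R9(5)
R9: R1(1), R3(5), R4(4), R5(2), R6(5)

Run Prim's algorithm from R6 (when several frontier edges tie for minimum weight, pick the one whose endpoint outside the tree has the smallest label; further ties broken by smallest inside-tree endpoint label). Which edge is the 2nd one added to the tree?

Prim's algorithm from R6:
Step 1: frontier [R6 R9 5, R3 R6 15] → take R6 R9 (5); add R9.
Step 2: frontier [R3 R6 15, R1 R9 1, R5 R9 2, R4 R9 4, R3 R9 5] → take R1 R9 (1); add R1.
Step 3: frontier [R1 R3 9, R1 R5 14, R3 R6 15, R5 R9 2, R4 R9 4, R3 R9 5] → take R5 R9 (2); add R5.
Step 4: frontier [R1 R3 9, R3 R5 10, R4 R5 15, R3 R6 15, R4 R9 4, R3 R9 5] → take R4 R9 (4); add R4.
Step 5: frontier [R1 R3 9, R3 R4 14, R3 R5 10, R3 R6 15, R3 R9 5] → take R3 R9 (5); add R3.
The 2nd edge added is R1 R9.

R1-R9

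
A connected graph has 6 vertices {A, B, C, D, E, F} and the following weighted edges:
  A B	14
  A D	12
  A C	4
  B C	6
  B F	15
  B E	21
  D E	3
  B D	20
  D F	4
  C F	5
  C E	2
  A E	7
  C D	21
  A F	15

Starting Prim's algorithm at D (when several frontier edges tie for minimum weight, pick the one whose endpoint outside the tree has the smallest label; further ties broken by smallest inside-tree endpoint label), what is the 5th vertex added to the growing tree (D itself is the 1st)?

F

Grow the tree from D using Prim:
Step 1: cheapest edge leaving the tree is D E (3); add E.
Step 2: cheapest edge leaving the tree is C E (2); add C.
Step 3: cheapest edge leaving the tree is A C (4); add A.
Step 4: cheapest edge leaving the tree is D F (4); add F.
Step 5: cheapest edge leaving the tree is B C (6); add B.
Vertex order: D, E, C, A, F, B. The 5th vertex is F.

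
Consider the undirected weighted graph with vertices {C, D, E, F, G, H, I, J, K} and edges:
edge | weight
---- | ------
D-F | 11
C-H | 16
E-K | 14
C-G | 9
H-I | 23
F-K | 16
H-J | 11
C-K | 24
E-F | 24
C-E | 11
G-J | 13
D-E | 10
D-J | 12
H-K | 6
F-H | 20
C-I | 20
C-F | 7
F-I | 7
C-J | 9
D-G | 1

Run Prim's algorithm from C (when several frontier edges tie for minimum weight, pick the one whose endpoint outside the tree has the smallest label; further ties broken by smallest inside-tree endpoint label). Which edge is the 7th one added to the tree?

Grow the tree from C using Prim:
Step 1: cheapest edge leaving the tree is C-F (7); add F.
Step 2: cheapest edge leaving the tree is F-I (7); add I.
Step 3: cheapest edge leaving the tree is C-G (9); add G.
Step 4: cheapest edge leaving the tree is D-G (1); add D.
Step 5: cheapest edge leaving the tree is C-J (9); add J.
Step 6: cheapest edge leaving the tree is D-E (10); add E.
Step 7: cheapest edge leaving the tree is H-J (11); add H.
Step 8: cheapest edge leaving the tree is H-K (6); add K.
The 7th edge added is H-J.

H-J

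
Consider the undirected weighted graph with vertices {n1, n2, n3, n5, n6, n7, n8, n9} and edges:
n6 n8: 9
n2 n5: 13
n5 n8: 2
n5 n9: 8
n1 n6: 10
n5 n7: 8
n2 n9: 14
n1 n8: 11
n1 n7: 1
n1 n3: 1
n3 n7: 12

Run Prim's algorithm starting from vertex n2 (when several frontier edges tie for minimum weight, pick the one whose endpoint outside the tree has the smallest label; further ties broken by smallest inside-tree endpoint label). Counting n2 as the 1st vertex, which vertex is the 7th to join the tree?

Prim, starting at n2.
Step 1: cheapest edge leaving the tree is n2 n5 (13); add n5.
Step 2: cheapest edge leaving the tree is n5 n8 (2); add n8.
Step 3: cheapest edge leaving the tree is n5 n7 (8); add n7.
Step 4: cheapest edge leaving the tree is n1 n7 (1); add n1.
Step 5: cheapest edge leaving the tree is n1 n3 (1); add n3.
Step 6: cheapest edge leaving the tree is n5 n9 (8); add n9.
Step 7: cheapest edge leaving the tree is n6 n8 (9); add n6.
Vertex order: n2, n5, n8, n7, n1, n3, n9, n6. The 7th vertex is n9.

n9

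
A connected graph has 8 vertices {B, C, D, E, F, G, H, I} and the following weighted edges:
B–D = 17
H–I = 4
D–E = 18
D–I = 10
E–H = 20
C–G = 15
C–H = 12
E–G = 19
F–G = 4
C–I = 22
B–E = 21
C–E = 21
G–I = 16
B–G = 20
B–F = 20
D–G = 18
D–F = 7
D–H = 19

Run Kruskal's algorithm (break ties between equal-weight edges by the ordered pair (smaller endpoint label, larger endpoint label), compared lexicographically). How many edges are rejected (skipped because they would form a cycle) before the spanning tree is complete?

2

Kruskal's algorithm — process edges by increasing weight (ties by edge label):
F–G (4): add — endpoints in different components.
H–I (4): add — endpoints in different components.
D–F (7): add — endpoints in different components.
D–I (10): add — endpoints in different components.
C–H (12): add — endpoints in different components.
C–G (15): skip — C and G already connected.
G–I (16): skip — G and I already connected.
B–D (17): add — endpoints in different components.
D–E (18): add — endpoints in different components.
Edges rejected before the tree was complete: 2.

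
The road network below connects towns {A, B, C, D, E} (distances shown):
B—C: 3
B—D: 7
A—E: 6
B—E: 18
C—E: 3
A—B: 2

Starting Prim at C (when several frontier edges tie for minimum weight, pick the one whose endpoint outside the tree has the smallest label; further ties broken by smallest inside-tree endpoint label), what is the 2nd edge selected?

A-B

Prim's algorithm from C:
Step 1: cheapest edge leaving the tree is B—C (3); add B.
Step 2: cheapest edge leaving the tree is A—B (2); add A.
Step 3: cheapest edge leaving the tree is C—E (3); add E.
Step 4: cheapest edge leaving the tree is B—D (7); add D.
The 2nd edge added is A—B.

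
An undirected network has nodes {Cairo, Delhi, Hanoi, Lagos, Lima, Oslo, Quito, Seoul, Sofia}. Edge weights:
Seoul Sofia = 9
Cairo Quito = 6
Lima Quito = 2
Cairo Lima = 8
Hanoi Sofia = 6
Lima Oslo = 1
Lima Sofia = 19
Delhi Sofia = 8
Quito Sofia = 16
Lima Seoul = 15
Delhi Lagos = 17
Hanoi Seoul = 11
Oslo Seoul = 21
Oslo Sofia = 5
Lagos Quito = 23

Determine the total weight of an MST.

54

Prim, starting at Lima.
Step 1: cheapest edge leaving the tree is Lima Oslo (1); add Oslo.
Step 2: cheapest edge leaving the tree is Lima Quito (2); add Quito.
Step 3: cheapest edge leaving the tree is Oslo Sofia (5); add Sofia.
Step 4: cheapest edge leaving the tree is Cairo Quito (6); add Cairo.
Step 5: cheapest edge leaving the tree is Hanoi Sofia (6); add Hanoi.
Step 6: cheapest edge leaving the tree is Delhi Sofia (8); add Delhi.
Step 7: cheapest edge leaving the tree is Seoul Sofia (9); add Seoul.
Step 8: cheapest edge leaving the tree is Delhi Lagos (17); add Lagos.
MST edges: Lima Oslo, Lima Quito, Oslo Sofia, Cairo Quito, Hanoi Sofia, Delhi Sofia, Seoul Sofia, Delhi Lagos; total weight 1+2+5+6+6+8+9+17 = 54.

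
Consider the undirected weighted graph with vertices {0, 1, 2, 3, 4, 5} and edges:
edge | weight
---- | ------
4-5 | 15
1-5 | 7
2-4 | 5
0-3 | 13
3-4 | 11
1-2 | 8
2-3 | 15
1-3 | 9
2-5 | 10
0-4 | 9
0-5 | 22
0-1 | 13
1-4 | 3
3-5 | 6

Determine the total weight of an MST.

30

Kruskal's algorithm — process edges by increasing weight (ties by edge label):
1-4 (3): add. Components now {0} {1,4} {2} {3} {5}
2-4 (5): add. Components now {0} {1,2,4} {3} {5}
3-5 (6): add. Components now {0} {1,2,4} {3,5}
1-5 (7): add. Components now {0} {1,2,3,4,5}
1-2 (8): skip — 1 and 2 already connected.
0-4 (9): add. Components now {0,1,2,3,4,5}
MST edges: 1-4, 2-4, 3-5, 1-5, 0-4; total weight 3+5+6+7+9 = 30.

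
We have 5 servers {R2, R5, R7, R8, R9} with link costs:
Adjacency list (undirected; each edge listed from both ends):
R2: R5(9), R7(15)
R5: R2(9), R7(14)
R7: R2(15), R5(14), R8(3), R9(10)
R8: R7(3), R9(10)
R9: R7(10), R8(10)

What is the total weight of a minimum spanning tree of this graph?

Kruskal's algorithm — process edges by increasing weight (ties by edge label):
R7—R8 (3): add — endpoints in different components.
R2—R5 (9): add — endpoints in different components.
R7—R9 (10): add — endpoints in different components.
R8—R9 (10): skip — R9 and R8 already connected.
R5—R7 (14): add — endpoints in different components.
MST edges: R7—R8, R2—R5, R7—R9, R5—R7; total weight 3+9+10+14 = 36.

36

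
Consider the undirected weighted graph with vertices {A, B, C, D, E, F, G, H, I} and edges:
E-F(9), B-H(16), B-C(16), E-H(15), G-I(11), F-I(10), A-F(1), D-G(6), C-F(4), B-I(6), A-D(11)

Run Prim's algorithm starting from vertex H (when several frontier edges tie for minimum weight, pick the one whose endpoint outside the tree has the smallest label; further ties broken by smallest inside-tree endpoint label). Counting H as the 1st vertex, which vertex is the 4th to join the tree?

A

Prim's algorithm from H:
Step 1: cheapest edge leaving the tree is E-H (15); add E.
Step 2: cheapest edge leaving the tree is E-F (9); add F.
Step 3: cheapest edge leaving the tree is A-F (1); add A.
Step 4: cheapest edge leaving the tree is C-F (4); add C.
Step 5: cheapest edge leaving the tree is F-I (10); add I.
Step 6: cheapest edge leaving the tree is B-I (6); add B.
Step 7: cheapest edge leaving the tree is A-D (11); add D.
Step 8: cheapest edge leaving the tree is D-G (6); add G.
Vertex order: H, E, F, A, C, I, B, D, G. The 4th vertex is A.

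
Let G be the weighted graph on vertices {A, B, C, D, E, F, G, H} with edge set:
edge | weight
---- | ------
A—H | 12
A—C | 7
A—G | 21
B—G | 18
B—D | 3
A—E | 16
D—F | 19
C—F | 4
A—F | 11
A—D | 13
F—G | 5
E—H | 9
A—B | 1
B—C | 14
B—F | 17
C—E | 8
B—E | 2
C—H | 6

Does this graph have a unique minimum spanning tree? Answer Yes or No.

Yes

Kruskal's algorithm — process edges by increasing weight (ties by edge label):
A—B (1): add — endpoints in different components.
B—E (2): add — endpoints in different components.
B—D (3): add — endpoints in different components.
C—F (4): add — endpoints in different components.
F—G (5): add — endpoints in different components.
C—H (6): add — endpoints in different components.
A—C (7): add — endpoints in different components.
Every non-tree edge has weight strictly greater than the heaviest edge on the tree path between its endpoints, so the MST is unique.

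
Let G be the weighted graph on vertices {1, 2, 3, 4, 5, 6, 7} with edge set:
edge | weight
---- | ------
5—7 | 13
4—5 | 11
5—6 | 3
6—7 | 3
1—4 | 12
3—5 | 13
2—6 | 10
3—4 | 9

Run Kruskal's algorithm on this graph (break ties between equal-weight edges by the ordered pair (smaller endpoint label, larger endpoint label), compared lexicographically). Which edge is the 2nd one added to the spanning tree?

6-7

Sort edges by weight, then run Kruskal:
5—6 (3): add — endpoints in different components.
6—7 (3): add — endpoints in different components.
3—4 (9): add — endpoints in different components.
2—6 (10): add — endpoints in different components.
4—5 (11): add — endpoints in different components.
1—4 (12): add — endpoints in different components.
The 2nd edge added is 6—7.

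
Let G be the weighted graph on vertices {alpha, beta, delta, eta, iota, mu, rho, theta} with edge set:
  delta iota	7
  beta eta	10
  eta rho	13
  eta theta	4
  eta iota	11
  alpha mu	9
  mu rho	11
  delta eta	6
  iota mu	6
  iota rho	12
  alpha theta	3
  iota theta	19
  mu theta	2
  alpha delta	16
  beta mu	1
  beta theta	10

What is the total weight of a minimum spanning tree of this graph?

33

Prim's algorithm from eta:
Step 1: cheapest edge leaving the tree is eta theta (4); add theta.
Step 2: cheapest edge leaving the tree is mu theta (2); add mu.
Step 3: cheapest edge leaving the tree is beta mu (1); add beta.
Step 4: cheapest edge leaving the tree is alpha theta (3); add alpha.
Step 5: cheapest edge leaving the tree is delta eta (6); add delta.
Step 6: cheapest edge leaving the tree is iota mu (6); add iota.
Step 7: cheapest edge leaving the tree is mu rho (11); add rho.
MST edges: eta theta, mu theta, beta mu, alpha theta, delta eta, iota mu, mu rho; total weight 4+2+1+3+6+6+11 = 33.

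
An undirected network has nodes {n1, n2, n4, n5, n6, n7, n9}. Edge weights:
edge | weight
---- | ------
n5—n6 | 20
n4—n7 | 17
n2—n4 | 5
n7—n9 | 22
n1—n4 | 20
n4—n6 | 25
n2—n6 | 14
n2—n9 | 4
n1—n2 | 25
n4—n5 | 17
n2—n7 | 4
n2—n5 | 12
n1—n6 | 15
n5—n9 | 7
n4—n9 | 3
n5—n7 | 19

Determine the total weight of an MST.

Prim's algorithm from n1:
Step 1: cheapest edge leaving the tree is n1—n6 (15); add n6.
Step 2: cheapest edge leaving the tree is n2—n6 (14); add n2.
Step 3: cheapest edge leaving the tree is n2—n7 (4); add n7.
Step 4: cheapest edge leaving the tree is n2—n9 (4); add n9.
Step 5: cheapest edge leaving the tree is n4—n9 (3); add n4.
Step 6: cheapest edge leaving the tree is n5—n9 (7); add n5.
MST edges: n1—n6, n2—n6, n2—n7, n2—n9, n4—n9, n5—n9; total weight 15+14+4+4+3+7 = 47.

47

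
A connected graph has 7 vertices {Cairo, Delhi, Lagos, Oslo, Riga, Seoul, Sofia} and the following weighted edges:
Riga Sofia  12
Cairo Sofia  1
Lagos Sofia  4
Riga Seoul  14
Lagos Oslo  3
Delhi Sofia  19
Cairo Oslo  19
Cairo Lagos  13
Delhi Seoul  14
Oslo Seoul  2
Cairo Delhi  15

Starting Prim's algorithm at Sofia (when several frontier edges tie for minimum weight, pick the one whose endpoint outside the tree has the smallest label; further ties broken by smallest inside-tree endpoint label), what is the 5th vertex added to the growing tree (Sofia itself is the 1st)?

Prim's algorithm from Sofia:
Step 1: cheapest edge leaving the tree is Cairo Sofia (1); add Cairo.
Step 2: cheapest edge leaving the tree is Lagos Sofia (4); add Lagos.
Step 3: cheapest edge leaving the tree is Lagos Oslo (3); add Oslo.
Step 4: cheapest edge leaving the tree is Oslo Seoul (2); add Seoul.
Step 5: cheapest edge leaving the tree is Riga Sofia (12); add Riga.
Step 6: cheapest edge leaving the tree is Delhi Seoul (14); add Delhi.
Vertex order: Sofia, Cairo, Lagos, Oslo, Seoul, Riga, Delhi. The 5th vertex is Seoul.

Seoul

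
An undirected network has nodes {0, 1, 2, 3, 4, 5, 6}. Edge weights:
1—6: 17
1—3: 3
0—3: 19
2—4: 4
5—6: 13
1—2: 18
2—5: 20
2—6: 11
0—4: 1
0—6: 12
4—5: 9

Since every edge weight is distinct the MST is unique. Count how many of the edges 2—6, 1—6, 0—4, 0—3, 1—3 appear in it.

4

Kruskal: consider edges lightest-first.
0—4 (1): add. Components now {0,4} {1} {2} {3} {5} {6}
1—3 (3): add. Components now {0,4} {1,3} {2} {5} {6}
2—4 (4): add. Components now {0,2,4} {1,3} {5} {6}
4—5 (9): add. Components now {0,2,4,5} {1,3} {6}
2—6 (11): add. Components now {0,2,4,5,6} {1,3}
0—6 (12): skip — 0 and 6 already connected.
5—6 (13): skip — 5 and 6 already connected.
1—6 (17): add. Components now {0,1,2,3,4,5,6}
MST edge set: {0—4, 1—3, 2—4, 4—5, 2—6, 1—6}.
Of the listed edges, {2—6, 1—6, 0—4, 1—3} are in the MST → 4.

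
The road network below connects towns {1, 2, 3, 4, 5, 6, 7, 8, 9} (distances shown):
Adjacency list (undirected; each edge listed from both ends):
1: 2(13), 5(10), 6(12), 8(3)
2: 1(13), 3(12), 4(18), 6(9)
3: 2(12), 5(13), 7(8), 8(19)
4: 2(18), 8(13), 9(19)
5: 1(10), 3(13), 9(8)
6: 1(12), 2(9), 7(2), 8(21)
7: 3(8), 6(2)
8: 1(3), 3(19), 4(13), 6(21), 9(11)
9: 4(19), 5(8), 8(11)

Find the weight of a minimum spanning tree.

Prim, starting at 1.
Step 1: cheapest edge leaving the tree is 1—8 (3); add 8.
Step 2: cheapest edge leaving the tree is 1—5 (10); add 5.
Step 3: cheapest edge leaving the tree is 5—9 (8); add 9.
Step 4: cheapest edge leaving the tree is 1—6 (12); add 6.
Step 5: cheapest edge leaving the tree is 6—7 (2); add 7.
Step 6: cheapest edge leaving the tree is 3—7 (8); add 3.
Step 7: cheapest edge leaving the tree is 2—6 (9); add 2.
Step 8: cheapest edge leaving the tree is 4—8 (13); add 4.
MST edges: 1—8, 1—5, 5—9, 1—6, 6—7, 3—7, 2—6, 4—8; total weight 3+10+8+12+2+8+9+13 = 65.

65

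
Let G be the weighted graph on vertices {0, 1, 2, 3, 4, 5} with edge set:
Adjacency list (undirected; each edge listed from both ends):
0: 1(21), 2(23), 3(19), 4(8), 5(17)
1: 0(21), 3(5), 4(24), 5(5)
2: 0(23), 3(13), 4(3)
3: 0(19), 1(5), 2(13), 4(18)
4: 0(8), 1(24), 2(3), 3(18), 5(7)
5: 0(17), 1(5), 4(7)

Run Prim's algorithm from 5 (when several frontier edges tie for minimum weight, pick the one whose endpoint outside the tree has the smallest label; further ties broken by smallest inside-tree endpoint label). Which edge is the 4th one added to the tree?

2-4

Grow the tree from 5 using Prim:
Step 1: frontier [1—5 5, 4—5 7, 0—5 17] → take 1—5 (5); add 1.
Step 2: frontier [1—3 5, 0—1 21, 1—4 24, 4—5 7, 0—5 17] → take 1—3 (5); add 3.
Step 3: frontier [0—1 21, 1—4 24, 2—3 13, 3—4 18, 0—3 19, 4—5 7, 0—5 17] → take 4—5 (7); add 4.
Step 4: frontier [0—1 21, 2—3 13, 0—3 19, 2—4 3, 0—4 8, 0—5 17] → take 2—4 (3); add 2.
Step 5: frontier [0—1 21, 0—2 23, 0—3 19, 0—4 8, 0—5 17] → take 0—4 (8); add 0.
The 4th edge added is 2—4.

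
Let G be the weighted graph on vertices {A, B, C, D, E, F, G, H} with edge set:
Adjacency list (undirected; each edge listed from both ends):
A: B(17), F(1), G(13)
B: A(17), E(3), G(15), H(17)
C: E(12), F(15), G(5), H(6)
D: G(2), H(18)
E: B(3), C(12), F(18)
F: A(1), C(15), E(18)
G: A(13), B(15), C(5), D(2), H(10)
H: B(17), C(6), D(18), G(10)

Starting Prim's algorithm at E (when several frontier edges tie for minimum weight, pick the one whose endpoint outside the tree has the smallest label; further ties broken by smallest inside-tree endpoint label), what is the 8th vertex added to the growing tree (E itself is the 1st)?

Prim's algorithm from E:
Step 1: cheapest edge leaving the tree is B-E (3); add B.
Step 2: cheapest edge leaving the tree is C-E (12); add C.
Step 3: cheapest edge leaving the tree is C-G (5); add G.
Step 4: cheapest edge leaving the tree is D-G (2); add D.
Step 5: cheapest edge leaving the tree is C-H (6); add H.
Step 6: cheapest edge leaving the tree is A-G (13); add A.
Step 7: cheapest edge leaving the tree is A-F (1); add F.
Vertex order: E, B, C, G, D, H, A, F. The 8th vertex is F.

F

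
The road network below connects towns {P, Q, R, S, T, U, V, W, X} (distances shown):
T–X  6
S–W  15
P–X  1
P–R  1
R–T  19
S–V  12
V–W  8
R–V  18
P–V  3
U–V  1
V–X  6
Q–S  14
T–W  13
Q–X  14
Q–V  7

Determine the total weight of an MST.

Prim, starting at U.
Step 1: cheapest edge leaving the tree is U–V (1); add V.
Step 2: cheapest edge leaving the tree is P–V (3); add P.
Step 3: cheapest edge leaving the tree is P–R (1); add R.
Step 4: cheapest edge leaving the tree is P–X (1); add X.
Step 5: cheapest edge leaving the tree is T–X (6); add T.
Step 6: cheapest edge leaving the tree is Q–V (7); add Q.
Step 7: cheapest edge leaving the tree is V–W (8); add W.
Step 8: cheapest edge leaving the tree is S–V (12); add S.
MST edges: U–V, P–V, P–R, P–X, T–X, Q–V, V–W, S–V; total weight 1+3+1+1+6+7+8+12 = 39.

39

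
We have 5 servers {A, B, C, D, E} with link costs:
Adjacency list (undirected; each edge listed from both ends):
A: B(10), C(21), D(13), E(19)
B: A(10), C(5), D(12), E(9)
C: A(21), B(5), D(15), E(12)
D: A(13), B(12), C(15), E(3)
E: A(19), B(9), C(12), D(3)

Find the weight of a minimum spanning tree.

Kruskal: consider edges lightest-first.
D-E (3): add — endpoints in different components.
B-C (5): add — endpoints in different components.
B-E (9): add — endpoints in different components.
A-B (10): add — endpoints in different components.
MST edges: D-E, B-C, B-E, A-B; total weight 3+5+9+10 = 27.

27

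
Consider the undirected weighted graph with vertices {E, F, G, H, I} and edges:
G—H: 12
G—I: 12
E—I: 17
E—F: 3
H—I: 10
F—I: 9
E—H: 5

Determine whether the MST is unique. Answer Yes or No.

Kruskal: consider edges lightest-first.
E—F (3): add. Components now {E,F} {G} {H} {I}
E—H (5): add. Components now {E,F,H} {G} {I}
F—I (9): add. Components now {E,F,H,I} {G}
H—I (10): skip — H and I already connected.
G—H (12): add. Components now {E,F,G,H,I}
Non-tree edge G—I has weight 12, equal to the heaviest edge on its tree cycle — swapping gives another MST of the same weight. Not unique.

No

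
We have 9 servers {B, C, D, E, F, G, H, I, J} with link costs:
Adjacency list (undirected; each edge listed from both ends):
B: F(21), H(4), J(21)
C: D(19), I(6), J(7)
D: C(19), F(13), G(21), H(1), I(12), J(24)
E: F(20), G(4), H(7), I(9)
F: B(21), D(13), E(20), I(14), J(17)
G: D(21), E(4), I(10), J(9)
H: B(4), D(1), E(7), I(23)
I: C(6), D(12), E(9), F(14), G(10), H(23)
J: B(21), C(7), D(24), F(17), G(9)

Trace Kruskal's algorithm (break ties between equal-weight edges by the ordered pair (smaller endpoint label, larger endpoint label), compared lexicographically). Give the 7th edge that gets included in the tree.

E-I

Kruskal's algorithm — process edges by increasing weight (ties by edge label):
D-H (1): add — endpoints in different components.
B-H (4): add — endpoints in different components.
E-G (4): add — endpoints in different components.
C-I (6): add — endpoints in different components.
C-J (7): add — endpoints in different components.
E-H (7): add — endpoints in different components.
E-I (9): add — endpoints in different components.
G-J (9): skip — G and J already connected.
G-I (10): skip — G and I already connected.
D-I (12): skip — D and I already connected.
D-F (13): add — endpoints in different components.
The 7th edge added is E-I.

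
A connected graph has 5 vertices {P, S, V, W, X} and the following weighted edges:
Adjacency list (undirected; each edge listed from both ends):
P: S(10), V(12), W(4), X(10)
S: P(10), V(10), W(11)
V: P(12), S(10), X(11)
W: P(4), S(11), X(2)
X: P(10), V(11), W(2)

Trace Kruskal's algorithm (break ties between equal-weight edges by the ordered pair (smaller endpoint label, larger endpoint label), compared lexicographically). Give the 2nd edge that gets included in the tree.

Kruskal's algorithm — process edges by increasing weight (ties by edge label):
W—X (2): add — endpoints in different components.
P—W (4): add — endpoints in different components.
P—S (10): add — endpoints in different components.
P—X (10): skip — X and P already connected.
S—V (10): add — endpoints in different components.
The 2nd edge added is P—W.

P-W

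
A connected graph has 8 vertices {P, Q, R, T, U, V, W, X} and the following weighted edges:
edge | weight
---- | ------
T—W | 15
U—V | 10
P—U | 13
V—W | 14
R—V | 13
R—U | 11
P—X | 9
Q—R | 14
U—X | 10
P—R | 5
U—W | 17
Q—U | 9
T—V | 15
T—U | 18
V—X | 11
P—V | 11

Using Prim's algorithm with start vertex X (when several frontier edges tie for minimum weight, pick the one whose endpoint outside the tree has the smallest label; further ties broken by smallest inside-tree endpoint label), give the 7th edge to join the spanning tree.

T-V

Grow the tree from X using Prim:
Step 1: cheapest edge leaving the tree is P—X (9); add P.
Step 2: cheapest edge leaving the tree is P—R (5); add R.
Step 3: cheapest edge leaving the tree is U—X (10); add U.
Step 4: cheapest edge leaving the tree is Q—U (9); add Q.
Step 5: cheapest edge leaving the tree is U—V (10); add V.
Step 6: cheapest edge leaving the tree is V—W (14); add W.
Step 7: cheapest edge leaving the tree is T—V (15); add T.
The 7th edge added is T—V.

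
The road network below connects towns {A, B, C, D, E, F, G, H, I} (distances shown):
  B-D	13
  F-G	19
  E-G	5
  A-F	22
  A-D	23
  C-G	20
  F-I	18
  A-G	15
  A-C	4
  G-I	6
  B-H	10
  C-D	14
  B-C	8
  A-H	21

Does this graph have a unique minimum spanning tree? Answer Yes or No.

Kruskal: consider edges lightest-first.
A-C (4): add — endpoints in different components.
E-G (5): add — endpoints in different components.
G-I (6): add — endpoints in different components.
B-C (8): add — endpoints in different components.
B-H (10): add — endpoints in different components.
B-D (13): add — endpoints in different components.
C-D (14): skip — C and D already connected.
A-G (15): add — endpoints in different components.
F-I (18): add — endpoints in different components.
Every non-tree edge has weight strictly greater than the heaviest edge on the tree path between its endpoints, so the MST is unique.

Yes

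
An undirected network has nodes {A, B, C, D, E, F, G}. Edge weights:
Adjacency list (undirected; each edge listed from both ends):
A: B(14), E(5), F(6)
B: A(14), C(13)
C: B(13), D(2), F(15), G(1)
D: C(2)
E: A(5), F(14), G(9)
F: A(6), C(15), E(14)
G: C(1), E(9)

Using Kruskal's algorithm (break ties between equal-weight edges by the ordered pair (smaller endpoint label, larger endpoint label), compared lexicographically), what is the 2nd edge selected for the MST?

C-D

Kruskal: consider edges lightest-first.
C–G (1): add. Components now {A} {B} {C,G} {D} {E} {F}
C–D (2): add. Components now {A} {B} {C,D,G} {E} {F}
A–E (5): add. Components now {A,E} {B} {C,D,G} {F}
A–F (6): add. Components now {A,E,F} {B} {C,D,G}
E–G (9): add. Components now {A,C,D,E,F,G} {B}
B–C (13): add. Components now {A,B,C,D,E,F,G}
The 2nd edge added is C–D.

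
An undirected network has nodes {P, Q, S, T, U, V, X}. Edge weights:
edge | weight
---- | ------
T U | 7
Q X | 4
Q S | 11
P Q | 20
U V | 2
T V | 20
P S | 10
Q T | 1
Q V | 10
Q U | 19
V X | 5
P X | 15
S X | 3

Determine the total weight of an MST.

25

Grow the tree from V using Prim:
Step 1: cheapest edge leaving the tree is U V (2); add U.
Step 2: cheapest edge leaving the tree is V X (5); add X.
Step 3: cheapest edge leaving the tree is S X (3); add S.
Step 4: cheapest edge leaving the tree is Q X (4); add Q.
Step 5: cheapest edge leaving the tree is Q T (1); add T.
Step 6: cheapest edge leaving the tree is P S (10); add P.
MST edges: U V, V X, S X, Q X, Q T, P S; total weight 2+5+3+4+1+10 = 25.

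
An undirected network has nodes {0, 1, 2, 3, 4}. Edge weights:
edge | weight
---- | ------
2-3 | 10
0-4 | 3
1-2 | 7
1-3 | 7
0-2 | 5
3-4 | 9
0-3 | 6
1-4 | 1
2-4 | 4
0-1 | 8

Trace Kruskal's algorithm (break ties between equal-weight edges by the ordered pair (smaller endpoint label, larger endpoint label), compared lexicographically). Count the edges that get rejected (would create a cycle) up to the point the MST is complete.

1

Sort edges by weight, then run Kruskal:
1-4 (1): add — endpoints in different components.
0-4 (3): add — endpoints in different components.
2-4 (4): add — endpoints in different components.
0-2 (5): skip — 0 and 2 already connected.
0-3 (6): add — endpoints in different components.
Edges rejected before the tree was complete: 1.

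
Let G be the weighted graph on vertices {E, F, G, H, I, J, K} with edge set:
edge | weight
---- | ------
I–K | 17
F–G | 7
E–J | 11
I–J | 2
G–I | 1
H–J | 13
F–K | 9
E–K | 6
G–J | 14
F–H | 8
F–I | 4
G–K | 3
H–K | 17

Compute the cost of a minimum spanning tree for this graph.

Kruskal: consider edges lightest-first.
G–I (1): add. Components now {E} {F} {G,I} {H} {J} {K}
I–J (2): add. Components now {E} {F} {G,I,J} {H} {K}
G–K (3): add. Components now {E} {F} {G,I,J,K} {H}
F–I (4): add. Components now {E} {F,G,I,J,K} {H}
E–K (6): add. Components now {E,F,G,I,J,K} {H}
F–G (7): skip — F and G already connected.
F–H (8): add. Components now {E,F,G,H,I,J,K}
MST edges: G–I, I–J, G–K, F–I, E–K, F–H; total weight 1+2+3+4+6+8 = 24.

24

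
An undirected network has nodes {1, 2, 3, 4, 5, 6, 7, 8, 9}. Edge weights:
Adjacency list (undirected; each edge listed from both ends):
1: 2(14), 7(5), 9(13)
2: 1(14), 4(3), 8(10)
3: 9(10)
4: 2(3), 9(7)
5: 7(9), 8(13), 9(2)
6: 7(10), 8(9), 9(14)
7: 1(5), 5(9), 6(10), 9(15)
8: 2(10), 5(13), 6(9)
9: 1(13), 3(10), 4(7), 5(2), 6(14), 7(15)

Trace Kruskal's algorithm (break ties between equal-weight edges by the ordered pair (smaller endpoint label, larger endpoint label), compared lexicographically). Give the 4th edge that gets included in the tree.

4-9

Kruskal's algorithm — process edges by increasing weight (ties by edge label):
5–9 (2): add — endpoints in different components.
2–4 (3): add — endpoints in different components.
1–7 (5): add — endpoints in different components.
4–9 (7): add — endpoints in different components.
5–7 (9): add — endpoints in different components.
6–8 (9): add — endpoints in different components.
2–8 (10): add — endpoints in different components.
3–9 (10): add — endpoints in different components.
The 4th edge added is 4–9.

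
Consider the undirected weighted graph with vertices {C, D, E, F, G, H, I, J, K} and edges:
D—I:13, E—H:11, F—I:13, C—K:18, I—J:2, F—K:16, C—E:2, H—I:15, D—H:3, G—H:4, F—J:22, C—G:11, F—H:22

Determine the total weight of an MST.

Prim, starting at G.
Step 1: cheapest edge leaving the tree is G—H (4); add H.
Step 2: cheapest edge leaving the tree is D—H (3); add D.
Step 3: cheapest edge leaving the tree is C—G (11); add C.
Step 4: cheapest edge leaving the tree is C—E (2); add E.
Step 5: cheapest edge leaving the tree is D—I (13); add I.
Step 6: cheapest edge leaving the tree is I—J (2); add J.
Step 7: cheapest edge leaving the tree is F—I (13); add F.
Step 8: cheapest edge leaving the tree is F—K (16); add K.
MST edges: G—H, D—H, C—G, C—E, D—I, I—J, F—I, F—K; total weight 4+3+11+2+13+2+13+16 = 64.

64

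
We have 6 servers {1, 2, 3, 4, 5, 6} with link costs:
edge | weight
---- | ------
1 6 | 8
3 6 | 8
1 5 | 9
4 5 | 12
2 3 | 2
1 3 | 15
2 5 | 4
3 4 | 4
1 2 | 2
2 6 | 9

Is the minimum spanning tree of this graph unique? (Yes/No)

No

Kruskal: consider edges lightest-first.
1 2 (2): add. Components now {1,2} {3} {4} {5} {6}
2 3 (2): add. Components now {1,2,3} {4} {5} {6}
2 5 (4): add. Components now {1,2,3,5} {4} {6}
3 4 (4): add. Components now {1,2,3,4,5} {6}
1 6 (8): add. Components now {1,2,3,4,5,6}
Non-tree edge 3 6 has weight 8, equal to the heaviest edge on its tree cycle — swapping gives another MST of the same weight. Not unique.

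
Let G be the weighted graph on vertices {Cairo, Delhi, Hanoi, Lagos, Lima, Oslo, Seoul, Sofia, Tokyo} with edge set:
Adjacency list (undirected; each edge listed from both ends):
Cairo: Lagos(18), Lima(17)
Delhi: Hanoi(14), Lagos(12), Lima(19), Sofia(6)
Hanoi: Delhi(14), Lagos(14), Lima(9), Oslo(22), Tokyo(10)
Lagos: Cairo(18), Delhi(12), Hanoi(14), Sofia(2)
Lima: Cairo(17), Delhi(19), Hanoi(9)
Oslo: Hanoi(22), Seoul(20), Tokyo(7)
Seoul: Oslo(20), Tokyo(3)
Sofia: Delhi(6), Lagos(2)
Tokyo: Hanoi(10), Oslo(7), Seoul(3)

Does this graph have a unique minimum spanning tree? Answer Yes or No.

No

Kruskal's algorithm — process edges by increasing weight (ties by edge label):
Lagos—Sofia (2): add — endpoints in different components.
Seoul—Tokyo (3): add — endpoints in different components.
Delhi—Sofia (6): add — endpoints in different components.
Oslo—Tokyo (7): add — endpoints in different components.
Hanoi—Lima (9): add — endpoints in different components.
Hanoi—Tokyo (10): add — endpoints in different components.
Delhi—Lagos (12): skip — Delhi and Lagos already connected.
Delhi—Hanoi (14): add — endpoints in different components.
Hanoi—Lagos (14): skip — Lagos and Hanoi already connected.
Cairo—Lima (17): add — endpoints in different components.
Non-tree edge Hanoi—Lagos has weight 14, equal to the heaviest edge on its tree cycle — swapping gives another MST of the same weight. Not unique.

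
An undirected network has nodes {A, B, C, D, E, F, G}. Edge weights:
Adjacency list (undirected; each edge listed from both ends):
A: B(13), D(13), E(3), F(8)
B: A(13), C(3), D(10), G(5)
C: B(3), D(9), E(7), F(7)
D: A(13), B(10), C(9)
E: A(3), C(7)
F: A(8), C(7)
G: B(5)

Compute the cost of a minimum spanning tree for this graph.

34

Grow the tree from B using Prim:
Step 1: frontier [B—C 3, B—G 5, B—D 10, A—B 13] → take B—C (3); add C.
Step 2: frontier [B—G 5, B—D 10, A—B 13, C—E 7, C—F 7, C—D 9] → take B—G (5); add G.
Step 3: frontier [B—D 10, A—B 13, C—E 7, C—F 7, C—D 9] → take C—E (7); add E.
Step 4: frontier [B—D 10, A—B 13, C—F 7, C—D 9, A—E 3] → take A—E (3); add A.
Step 5: frontier [A—F 8, A—D 13, B—D 10, C—F 7, C—D 9] → take C—F (7); add F.
Step 6: frontier [A—D 13, B—D 10, C—D 9] → take C—D (9); add D.
MST edges: B—C, B—G, C—E, A—E, C—F, C—D; total weight 3+5+7+3+7+9 = 34.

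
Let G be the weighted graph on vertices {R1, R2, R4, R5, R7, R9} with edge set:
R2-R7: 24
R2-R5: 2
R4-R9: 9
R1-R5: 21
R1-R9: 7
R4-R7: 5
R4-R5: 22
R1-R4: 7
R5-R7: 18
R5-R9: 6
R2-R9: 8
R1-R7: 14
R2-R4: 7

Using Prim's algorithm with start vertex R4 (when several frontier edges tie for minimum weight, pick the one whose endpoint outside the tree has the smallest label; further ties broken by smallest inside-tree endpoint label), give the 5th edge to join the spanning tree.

Prim's algorithm from R4:
Step 1: cheapest edge leaving the tree is R4-R7 (5); add R7.
Step 2: cheapest edge leaving the tree is R1-R4 (7); add R1.
Step 3: cheapest edge leaving the tree is R2-R4 (7); add R2.
Step 4: cheapest edge leaving the tree is R2-R5 (2); add R5.
Step 5: cheapest edge leaving the tree is R5-R9 (6); add R9.
The 5th edge added is R5-R9.

R5-R9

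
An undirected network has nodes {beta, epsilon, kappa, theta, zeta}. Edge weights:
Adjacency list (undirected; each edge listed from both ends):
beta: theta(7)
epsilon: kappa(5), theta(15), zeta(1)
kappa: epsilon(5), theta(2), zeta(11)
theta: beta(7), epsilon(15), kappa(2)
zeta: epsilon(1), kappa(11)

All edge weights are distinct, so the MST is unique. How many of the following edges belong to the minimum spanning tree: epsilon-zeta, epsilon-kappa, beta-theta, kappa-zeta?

3

Sort edges by weight, then run Kruskal:
epsilon-zeta (1): add — endpoints in different components.
kappa-theta (2): add — endpoints in different components.
epsilon-kappa (5): add — endpoints in different components.
beta-theta (7): add — endpoints in different components.
MST edge set: {epsilon-zeta, kappa-theta, epsilon-kappa, beta-theta}.
Of the listed edges, {epsilon-zeta, epsilon-kappa, beta-theta} are in the MST → 3.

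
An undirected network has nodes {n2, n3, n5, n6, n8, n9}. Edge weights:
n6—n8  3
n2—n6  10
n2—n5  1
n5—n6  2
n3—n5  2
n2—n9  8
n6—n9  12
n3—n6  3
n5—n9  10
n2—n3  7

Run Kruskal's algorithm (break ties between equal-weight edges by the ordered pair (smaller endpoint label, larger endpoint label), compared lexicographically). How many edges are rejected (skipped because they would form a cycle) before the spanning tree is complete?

2

Kruskal: consider edges lightest-first.
n2—n5 (1): add — endpoints in different components.
n3—n5 (2): add — endpoints in different components.
n5—n6 (2): add — endpoints in different components.
n3—n6 (3): skip — n6 and n3 already connected.
n6—n8 (3): add — endpoints in different components.
n2—n3 (7): skip — n2 and n3 already connected.
n2—n9 (8): add — endpoints in different components.
Edges rejected before the tree was complete: 2.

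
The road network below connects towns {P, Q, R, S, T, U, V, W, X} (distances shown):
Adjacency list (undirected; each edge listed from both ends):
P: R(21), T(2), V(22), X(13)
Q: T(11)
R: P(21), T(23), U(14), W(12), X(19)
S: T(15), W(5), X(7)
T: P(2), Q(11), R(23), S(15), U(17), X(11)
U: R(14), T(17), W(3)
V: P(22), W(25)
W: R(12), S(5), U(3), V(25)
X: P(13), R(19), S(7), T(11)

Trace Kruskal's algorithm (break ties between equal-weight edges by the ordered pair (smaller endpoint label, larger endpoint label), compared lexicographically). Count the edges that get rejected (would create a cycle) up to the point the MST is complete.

6

Sort edges by weight, then run Kruskal:
P–T (2): add — endpoints in different components.
U–W (3): add — endpoints in different components.
S–W (5): add — endpoints in different components.
S–X (7): add — endpoints in different components.
Q–T (11): add — endpoints in different components.
T–X (11): add — endpoints in different components.
R–W (12): add — endpoints in different components.
P–X (13): skip — X and P already connected.
R–U (14): skip — U and R already connected.
S–T (15): skip — T and S already connected.
T–U (17): skip — T and U already connected.
R–X (19): skip — X and R already connected.
P–R (21): skip — R and P already connected.
P–V (22): add — endpoints in different components.
Edges rejected before the tree was complete: 6.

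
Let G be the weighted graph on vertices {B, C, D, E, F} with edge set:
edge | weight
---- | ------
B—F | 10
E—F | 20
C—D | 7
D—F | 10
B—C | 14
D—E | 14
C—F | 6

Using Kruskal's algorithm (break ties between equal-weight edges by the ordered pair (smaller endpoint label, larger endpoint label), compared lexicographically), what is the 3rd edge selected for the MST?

Kruskal's algorithm — process edges by increasing weight (ties by edge label):
C—F (6): add. Components now {B} {C,F} {D} {E}
C—D (7): add. Components now {B} {C,D,F} {E}
B—F (10): add. Components now {B,C,D,F} {E}
D—F (10): skip — D and F already connected.
B—C (14): skip — B and C already connected.
D—E (14): add. Components now {B,C,D,E,F}
The 3rd edge added is B—F.

B-F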